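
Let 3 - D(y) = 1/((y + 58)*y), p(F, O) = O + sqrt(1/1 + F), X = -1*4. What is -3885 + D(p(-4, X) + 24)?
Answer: (-380436*sqrt(3) + 6044275*I)/(-1557*I + 98*sqrt(3)) ≈ -3882.0 + 6.938e-5*I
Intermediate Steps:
X = -4
p(F, O) = O + sqrt(1 + F)
D(y) = 3 - 1/(y*(58 + y)) (D(y) = 3 - 1/((y + 58)*y) = 3 - 1/((58 + y)*y) = 3 - 1/(y*(58 + y)))
-3885 + D(p(-4, X) + 24) = -3885 + (-1 + 3*((-4 + sqrt(1 - 4)) + 24)**2 + 174*((-4 + sqrt(1 - 4)) + 24))/(((-4 + sqrt(1 - 4)) + 24)*(58 + ((-4 + sqrt(1 - 4)) + 24))) = -3885 + (-1 + 3*((-4 + sqrt(-3)) + 24)**2 + 174*((-4 + sqrt(-3)) + 24))/(((-4 + sqrt(-3)) + 24)*(58 + ((-4 + sqrt(-3)) + 24))) = -3885 + (-1 + 3*((-4 + I*sqrt(3)) + 24)**2 + 174*((-4 + I*sqrt(3)) + 24))/(((-4 + I*sqrt(3)) + 24)*(58 + ((-4 + I*sqrt(3)) + 24))) = -3885 + (-1 + 3*(20 + I*sqrt(3))**2 + 174*(20 + I*sqrt(3)))/((20 + I*sqrt(3))*(58 + (20 + I*sqrt(3)))) = -3885 + (-1 + 3*(20 + I*sqrt(3))**2 + (3480 + 174*I*sqrt(3)))/((20 + I*sqrt(3))*(78 + I*sqrt(3))) = -3885 + (3479 + 3*(20 + I*sqrt(3))**2 + 174*I*sqrt(3))/((20 + I*sqrt(3))*(78 + I*sqrt(3)))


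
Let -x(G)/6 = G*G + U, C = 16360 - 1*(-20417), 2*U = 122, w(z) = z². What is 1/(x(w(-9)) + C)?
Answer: -1/2955 ≈ -0.00033841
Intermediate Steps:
U = 61 (U = (½)*122 = 61)
C = 36777 (C = 16360 + 20417 = 36777)
x(G) = -366 - 6*G² (x(G) = -6*(G*G + 61) = -6*(G² + 61) = -6*(61 + G²) = -366 - 6*G²)
1/(x(w(-9)) + C) = 1/((-366 - 6*((-9)²)²) + 36777) = 1/((-366 - 6*81²) + 36777) = 1/((-366 - 6*6561) + 36777) = 1/((-366 - 39366) + 36777) = 1/(-39732 + 36777) = 1/(-2955) = -1/2955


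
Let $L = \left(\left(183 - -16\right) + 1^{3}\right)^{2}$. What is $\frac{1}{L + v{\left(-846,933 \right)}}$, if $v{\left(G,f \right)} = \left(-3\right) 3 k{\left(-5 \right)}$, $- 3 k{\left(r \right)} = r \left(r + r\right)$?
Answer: $\frac{1}{40150} \approx 2.4907 \cdot 10^{-5}$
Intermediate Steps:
$k{\left(r \right)} = - \frac{2 r^{2}}{3}$ ($k{\left(r \right)} = - \frac{r \left(r + r\right)}{3} = - \frac{r 2 r}{3} = - \frac{2 r^{2}}{3}$)
$v{\left(G,f \right)} = 150$ ($v{\left(G,f \right)} = \left(-3\right) 3 \left(- \frac{2 \left(-5\right)^{2}}{3}\right) = - 9 \left(\left(- \frac{2}{3}\right) 25\right) = \left(-9\right) \left(- \frac{50}{3}\right) = 150$)
$L = 40000$ ($L = \left(\left(183 + 16\right) + 1\right)^{2} = \left(199 + 1\right)^{2} = 200^{2} = 40000$)
$\frac{1}{L + v{\left(-846,933 \right)}} = \frac{1}{40000 + 150} = \frac{1}{40150}$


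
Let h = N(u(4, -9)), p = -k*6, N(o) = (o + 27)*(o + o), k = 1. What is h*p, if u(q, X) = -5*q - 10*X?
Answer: -81480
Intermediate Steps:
u(q, X) = -10*X - 5*q
N(o) = 2*o*(27 + o) (N(o) = (27 + o)*(2*o) = 2*o*(27 + o))
p = -6 (p = -1*1*6 = -1*6 = -6)
h = 13580 (h = 2*(-10*(-9) - 5*4)*(27 + (-10*(-9) - 5*4)) = 2*(90 - 20)*(27 + (90 - 20)) = 2*70*(27 + 70) = 2*70*97 = 13580)
h*p = 13580*(-6) = -81480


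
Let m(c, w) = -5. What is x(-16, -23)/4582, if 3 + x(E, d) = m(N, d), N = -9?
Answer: -4/2291 ≈ -0.0017460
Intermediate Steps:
x(E, d) = -8 (x(E, d) = -3 - 5 = -8)
x(-16, -23)/4582 = -8/4582 = -8*1/4582 = -4/2291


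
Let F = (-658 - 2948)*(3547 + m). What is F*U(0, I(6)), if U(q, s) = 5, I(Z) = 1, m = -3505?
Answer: -757260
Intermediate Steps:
F = -151452 (F = (-658 - 2948)*(3547 - 3505) = -3606*42 = -151452)
F*U(0, I(6)) = -151452*5 = -757260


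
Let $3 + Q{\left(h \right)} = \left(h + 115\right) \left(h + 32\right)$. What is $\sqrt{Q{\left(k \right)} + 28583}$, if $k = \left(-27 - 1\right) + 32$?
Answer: $4 \sqrt{2054} \approx 181.28$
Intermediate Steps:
$k = 4$ ($k = -28 + 32 = 4$)
$Q{\left(h \right)} = -3 + \left(32 + h\right) \left(115 + h\right)$ ($Q{\left(h \right)} = -3 + \left(h + 115\right) \left(h + 32\right) = -3 + \left(115 + h\right) \left(32 + h\right) = -3 + \left(32 + h\right) \left(115 + h\right)$)
$\sqrt{Q{\left(k \right)} + 28583} = \sqrt{\left(3677 + 4^{2} + 147 \cdot 4\right) + 28583} = \sqrt{\left(3677 + 16 + 588\right) + 28583} = \sqrt{4281 + 28583} = \sqrt{32864} = 4 \sqrt{2054}$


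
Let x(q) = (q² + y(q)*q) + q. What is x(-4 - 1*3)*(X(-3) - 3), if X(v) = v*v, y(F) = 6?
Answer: 0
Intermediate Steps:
x(q) = q² + 7*q (x(q) = (q² + 6*q) + q = q² + 7*q)
X(v) = v²
x(-4 - 1*3)*(X(-3) - 3) = ((-4 - 1*3)*(7 + (-4 - 1*3)))*((-3)² - 3) = ((-4 - 3)*(7 + (-4 - 3)))*(9 - 3) = -7*(7 - 7)*6 = -7*0*6 = 0*6 = 0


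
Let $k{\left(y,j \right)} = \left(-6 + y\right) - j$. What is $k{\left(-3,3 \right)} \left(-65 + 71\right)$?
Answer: $-72$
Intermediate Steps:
$k{\left(y,j \right)} = -6 + y - j$
$k{\left(-3,3 \right)} \left(-65 + 71\right) = \left(-6 - 3 - 3\right) \left(-65 + 71\right) = \left(-6 - 3 - 3\right) 6 = \left(-12\right) 6 = -72$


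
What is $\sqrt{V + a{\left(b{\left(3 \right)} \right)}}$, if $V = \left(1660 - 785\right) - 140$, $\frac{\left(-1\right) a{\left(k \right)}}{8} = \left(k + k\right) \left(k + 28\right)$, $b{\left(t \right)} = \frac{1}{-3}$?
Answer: $\frac{13 \sqrt{47}}{3} \approx 29.708$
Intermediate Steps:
$b{\left(t \right)} = - \frac{1}{3}$
$a{\left(k \right)} = - 16 k \left(28 + k\right)$ ($a{\left(k \right)} = - 8 \left(k + k\right) \left(k + 28\right) = - 8 \cdot 2 k \left(28 + k\right) = - 16 k \left(28 + k\right)$)
$V = 735$ ($V = 875 - 140 = 735$)
$\sqrt{V + a{\left(b{\left(3 \right)} \right)}} = \sqrt{735 - - \frac{16 \left(28 - \frac{1}{3}\right)}{3}} = \sqrt{735 - \left(- \frac{16}{3}\right) \frac{83}{3}} = \sqrt{735 + \frac{1328}{9}} = \sqrt{\frac{7943}{9}} = \frac{13 \sqrt{47}}{3}$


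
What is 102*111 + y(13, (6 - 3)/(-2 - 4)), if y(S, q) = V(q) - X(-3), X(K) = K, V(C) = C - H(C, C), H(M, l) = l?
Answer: 11325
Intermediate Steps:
V(C) = 0 (V(C) = C - C = 0)
y(S, q) = 3 (y(S, q) = 0 - 1*(-3) = 0 + 3 = 3)
102*111 + y(13, (6 - 3)/(-2 - 4)) = 102*111 + 3 = 11322 + 3 = 11325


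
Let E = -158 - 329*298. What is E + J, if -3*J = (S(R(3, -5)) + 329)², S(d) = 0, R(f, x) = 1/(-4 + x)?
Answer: -402841/3 ≈ -1.3428e+5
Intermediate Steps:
E = -98200 (E = -158 - 98042 = -98200)
J = -108241/3 (J = -(0 + 329)²/3 = -⅓*329² = -⅓*108241 = -108241/3 ≈ -36080.)
E + J = -98200 - 108241/3 = -402841/3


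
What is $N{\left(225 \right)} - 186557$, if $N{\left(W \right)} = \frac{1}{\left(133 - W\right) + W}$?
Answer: $- \frac{24812080}{133} \approx -1.8656 \cdot 10^{5}$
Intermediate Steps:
$N{\left(W \right)} = \frac{1}{133}$
$N{\left(225 \right)} - 186557 = \frac{1}{133} - 186557 = - \frac{24812080}{133}$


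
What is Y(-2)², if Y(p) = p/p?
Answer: 1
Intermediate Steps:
Y(p) = 1
Y(-2)² = 1² = 1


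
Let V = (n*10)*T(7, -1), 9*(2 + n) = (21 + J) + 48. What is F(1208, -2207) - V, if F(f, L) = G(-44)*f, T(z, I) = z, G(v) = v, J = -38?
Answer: -479278/9 ≈ -53253.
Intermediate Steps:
n = 13/9 (n = -2 + ((21 - 38) + 48)/9 = -2 + (-17 + 48)/9 = -2 + (⅑)*31 = -2 + 31/9 = 13/9 ≈ 1.4444)
V = 910/9 (V = ((13/9)*10)*7 = (130/9)*7 = 910/9 ≈ 101.11)
F(f, L) = -44*f
F(1208, -2207) - V = -44*1208 - 1*910/9 = -53152 - 910/9 = -479278/9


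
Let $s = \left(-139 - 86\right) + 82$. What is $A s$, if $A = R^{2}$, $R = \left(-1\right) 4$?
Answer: $-2288$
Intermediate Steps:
$R = -4$
$s = -143$ ($s = -225 + 82 = -143$)
$A = 16$ ($A = \left(-4\right)^{2} = 16$)
$A s = 16 \left(-143\right) = -2288$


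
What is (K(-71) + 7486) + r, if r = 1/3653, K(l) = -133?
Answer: 26860510/3653 ≈ 7353.0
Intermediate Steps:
r = 1/3653 ≈ 0.00027375
(K(-71) + 7486) + r = (-133 + 7486) + 1/3653 = 7353 + 1/3653 = 26860510/3653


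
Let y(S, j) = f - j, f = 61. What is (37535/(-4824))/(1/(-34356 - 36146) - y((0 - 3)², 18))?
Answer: 1323146285/7312187844 ≈ 0.18095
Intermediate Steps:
y(S, j) = 61 - j
(37535/(-4824))/(1/(-34356 - 36146) - y((0 - 3)², 18)) = (37535/(-4824))/(1/(-34356 - 36146) - (61 - 1*18)) = (37535*(-1/4824))/(1/(-70502) - (61 - 18)) = -37535/(4824*(-1/70502 - 1*43)) = -37535/(4824*(-1/70502 - 43)) = -37535/(4824*(-3031587/70502)) = -37535/4824*(-70502/3031587) = 1323146285/7312187844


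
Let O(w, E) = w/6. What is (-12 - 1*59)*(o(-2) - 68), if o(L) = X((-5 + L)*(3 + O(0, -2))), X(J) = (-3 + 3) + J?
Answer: 6319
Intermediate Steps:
O(w, E) = w/6 (O(w, E) = w*(1/6) = w/6)
X(J) = J (X(J) = 0 + J = J)
o(L) = -15 + 3*L (o(L) = (-5 + L)*(3 + (1/6)*0) = (-5 + L)*(3 + 0) = (-5 + L)*3 = -15 + 3*L)
(-12 - 1*59)*(o(-2) - 68) = (-12 - 1*59)*((-15 + 3*(-2)) - 68) = (-12 - 59)*((-15 - 6) - 68) = -71*(-21 - 68) = -71*(-89) = 6319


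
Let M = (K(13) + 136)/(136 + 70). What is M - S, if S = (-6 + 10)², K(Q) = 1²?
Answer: -3159/206 ≈ -15.335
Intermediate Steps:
K(Q) = 1
S = 16 (S = 4² = 16)
M = 137/206 (M = (1 + 136)/(136 + 70) = 137/206 ≈ 0.66505)
M - S = 137/206 - 1*16 = 137/206 - 16 = -3159/206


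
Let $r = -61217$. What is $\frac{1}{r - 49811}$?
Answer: $- \frac{1}{111028} \approx -9.0067 \cdot 10^{-6}$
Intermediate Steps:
$\frac{1}{r - 49811} = \frac{1}{-61217 - 49811} = \frac{1}{-111028} = - \frac{1}{111028}$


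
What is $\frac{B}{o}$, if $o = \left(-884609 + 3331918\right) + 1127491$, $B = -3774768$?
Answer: $- \frac{78641}{74475} \approx -1.0559$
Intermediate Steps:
$o = 3574800$ ($o = 2447309 + 1127491 = 3574800$)
$\frac{B}{o} = - \frac{3774768}{3574800} = \left(-3774768\right) \frac{1}{3574800} = - \frac{78641}{74475}$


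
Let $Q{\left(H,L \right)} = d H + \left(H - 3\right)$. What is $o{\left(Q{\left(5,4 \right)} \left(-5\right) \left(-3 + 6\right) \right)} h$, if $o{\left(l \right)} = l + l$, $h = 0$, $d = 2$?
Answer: $0$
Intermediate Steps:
$Q{\left(H,L \right)} = -3 + 3 H$ ($Q{\left(H,L \right)} = 2 H + \left(H - 3\right) = 2 H + \left(-3 + H\right) = -3 + 3 H$)
$o{\left(l \right)} = 2 l$
$o{\left(Q{\left(5,4 \right)} \left(-5\right) \left(-3 + 6\right) \right)} h = 2 \left(-3 + 3 \cdot 5\right) \left(-5\right) \left(-3 + 6\right) 0 = 2 \left(-3 + 15\right) \left(-5\right) 3 \cdot 0 = 2 \cdot 12 \left(-5\right) 3 \cdot 0 = 2 \left(\left(-60\right) 3\right) 0 = 2 \left(-180\right) 0 = \left(-360\right) 0 = 0$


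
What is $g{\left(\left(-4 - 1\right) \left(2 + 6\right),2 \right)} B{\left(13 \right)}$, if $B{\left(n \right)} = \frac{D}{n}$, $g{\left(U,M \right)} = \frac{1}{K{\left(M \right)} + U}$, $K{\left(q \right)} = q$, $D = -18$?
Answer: $\frac{9}{247} \approx 0.036437$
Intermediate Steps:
$g{\left(U,M \right)} = \frac{1}{M + U}$
$B{\left(n \right)} = - \frac{18}{n}$
$g{\left(\left(-4 - 1\right) \left(2 + 6\right),2 \right)} B{\left(13 \right)} = \frac{\left(-18\right) \frac{1}{13}}{2 + \left(-4 - 1\right) \left(2 + 6\right)} = \frac{\left(-18\right) \frac{1}{13}}{2 - 40} = \frac{1}{2 - 40} \left(- \frac{18}{13}\right) = \frac{1}{-38} \left(- \frac{18}{13}\right) = \left(- \frac{1}{38}\right) \left(- \frac{18}{13}\right) = \frac{9}{247}$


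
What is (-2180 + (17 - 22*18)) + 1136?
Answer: -1423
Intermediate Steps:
(-2180 + (17 - 22*18)) + 1136 = (-2180 + (17 - 396)) + 1136 = (-2180 - 379) + 1136 = -2559 + 1136 = -1423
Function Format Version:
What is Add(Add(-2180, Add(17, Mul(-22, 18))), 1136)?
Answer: -1423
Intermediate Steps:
Add(Add(-2180, Add(17, Mul(-22, 18))), 1136) = Add(Add(-2180, Add(17, -396)), 1136) = Add(Add(-2180, -379), 1136) = Add(-2559, 1136) = -1423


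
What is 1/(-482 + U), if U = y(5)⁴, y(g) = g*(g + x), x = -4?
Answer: 1/143 ≈ 0.0069930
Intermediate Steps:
y(g) = g*(-4 + g) (y(g) = g*(g - 4) = g*(-4 + g))
U = 625 (U = (5*(-4 + 5))⁴ = (5*1)⁴ = 5⁴ = 625)
1/(-482 + U) = 1/(-482 + 625) = 1/143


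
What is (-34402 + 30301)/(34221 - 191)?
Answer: -4101/34030 ≈ -0.12051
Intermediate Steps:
(-34402 + 30301)/(34221 - 191) = -4101/34030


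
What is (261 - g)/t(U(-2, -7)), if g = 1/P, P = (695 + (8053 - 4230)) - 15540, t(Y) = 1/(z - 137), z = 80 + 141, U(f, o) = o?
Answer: 40274402/1837 ≈ 21924.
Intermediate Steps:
z = 221
t(Y) = 1/84 (t(Y) = 1/(221 - 137) = 1/84)
P = -11022 (P = (695 + 3823) - 15540 = 4518 - 15540 = -11022)
g = -1/11022 (g = 1/(-11022) = -1/11022 ≈ -9.0728e-5)
(261 - g)/t(U(-2, -7)) = (261 - 1*(-1/11022))/(1/84) = (261 + 1/11022)*84 = (2876743/11022)*84 = 40274402/1837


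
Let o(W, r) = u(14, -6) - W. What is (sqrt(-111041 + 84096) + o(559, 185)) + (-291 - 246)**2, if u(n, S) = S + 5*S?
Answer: 287774 + I*sqrt(26945) ≈ 2.8777e+5 + 164.15*I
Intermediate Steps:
u(n, S) = 6*S
o(W, r) = -36 - W (o(W, r) = 6*(-6) - W = -36 - W)
(sqrt(-111041 + 84096) + o(559, 185)) + (-291 - 246)**2 = (sqrt(-111041 + 84096) + (-36 - 1*559)) + (-291 - 246)**2 = (sqrt(-26945) + (-36 - 559)) + (-537)**2 = (I*sqrt(26945) - 595) + 288369 = (-595 + I*sqrt(26945)) + 288369 = 287774 + I*sqrt(26945)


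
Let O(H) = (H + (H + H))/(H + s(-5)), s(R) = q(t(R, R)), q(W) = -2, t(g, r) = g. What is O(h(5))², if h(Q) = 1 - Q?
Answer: 4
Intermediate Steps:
s(R) = -2
O(H) = 3*H/(-2 + H) (O(H) = (H + (H + H))/(H - 2) = (H + 2*H)/(-2 + H) = (3*H)/(-2 + H) = 3*H/(-2 + H))
O(h(5))² = (3*(1 - 1*5)/(-2 + (1 - 1*5)))² = (3*(1 - 5)/(-2 + (1 - 5)))² = (3*(-4)/(-2 - 4))² = (3*(-4)/(-6))² = (3*(-4)*(-⅙))² = 2² = 4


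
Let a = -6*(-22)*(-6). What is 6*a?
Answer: -4752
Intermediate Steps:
a = -792 (a = 132*(-6) = -792)
6*a = 6*(-792) = -4752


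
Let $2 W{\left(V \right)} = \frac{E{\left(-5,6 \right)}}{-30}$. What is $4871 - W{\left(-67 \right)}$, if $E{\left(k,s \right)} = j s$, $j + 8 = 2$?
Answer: $\frac{24352}{5} \approx 4870.4$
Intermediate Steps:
$j = -6$ ($j = -8 + 2 = -6$)
$E{\left(k,s \right)} = - 6 s$
$W{\left(V \right)} = \frac{3}{5}$ ($W{\left(V \right)} = \frac{\left(-6\right) 6 \frac{1}{-30}}{2} = \frac{\left(-36\right) \left(- \frac{1}{30}\right)}{2} = \frac{1}{2} \cdot \frac{6}{5} = \frac{3}{5}$)
$4871 - W{\left(-67 \right)} = 4871 - \frac{3}{5} = \frac{24352}{5}$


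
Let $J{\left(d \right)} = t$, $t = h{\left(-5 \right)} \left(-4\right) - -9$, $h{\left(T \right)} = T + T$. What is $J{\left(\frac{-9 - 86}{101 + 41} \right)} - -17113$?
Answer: $17162$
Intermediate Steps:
$h{\left(T \right)} = 2 T$
$t = 49$ ($t = 2 \left(-5\right) \left(-4\right) - -9 = \left(-10\right) \left(-4\right) + 9 = 40 + 9 = 49$)
$J{\left(d \right)} = 49$
$J{\left(\frac{-9 - 86}{101 + 41} \right)} - -17113 = 49 - -17113 = 49 + 17113 = 17162$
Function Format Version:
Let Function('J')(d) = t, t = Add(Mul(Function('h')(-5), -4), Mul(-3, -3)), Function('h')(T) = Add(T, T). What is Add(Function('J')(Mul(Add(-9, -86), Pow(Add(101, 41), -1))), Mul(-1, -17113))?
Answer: 17162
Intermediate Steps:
Function('h')(T) = Mul(2, T)
t = 49 (t = Add(Mul(Mul(2, -5), -4), Mul(-3, -3)) = Add(Mul(-10, -4), 9) = Add(40, 9) = 49)
Function('J')(d) = 49
Add(Function('J')(Mul(Add(-9, -86), Pow(Add(101, 41), -1))), Mul(-1, -17113)) = Add(49, Mul(-1, -17113)) = Add(49, 17113) = 17162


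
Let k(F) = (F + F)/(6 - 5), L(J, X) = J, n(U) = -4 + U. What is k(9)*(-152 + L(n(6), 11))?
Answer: -2700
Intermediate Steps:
k(F) = 2*F (k(F) = (2*F)/1 = (2*F)*1 = 2*F)
k(9)*(-152 + L(n(6), 11)) = (2*9)*(-152 + (-4 + 6)) = 18*(-152 + 2) = 18*(-150) = -2700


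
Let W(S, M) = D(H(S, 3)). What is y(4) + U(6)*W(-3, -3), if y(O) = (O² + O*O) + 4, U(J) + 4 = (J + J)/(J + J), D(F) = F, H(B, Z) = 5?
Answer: 21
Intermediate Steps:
W(S, M) = 5
U(J) = -3 (U(J) = -4 + (J + J)/(J + J) = -4 + (2*J)/((2*J)) = -4 + (2*J)*(1/(2*J)) = -4 + 1 = -3)
y(O) = 4 + 2*O² (y(O) = (O² + O²) + 4 = 2*O² + 4 = 4 + 2*O²)
y(4) + U(6)*W(-3, -3) = (4 + 2*4²) - 3*5 = (4 + 2*16) - 15 = (4 + 32) - 15 = 36 - 15 = 21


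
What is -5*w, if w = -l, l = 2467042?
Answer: 12335210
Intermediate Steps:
w = -2467042 (w = -1*2467042 = -2467042)
-5*w = -5*(-2467042) = 12335210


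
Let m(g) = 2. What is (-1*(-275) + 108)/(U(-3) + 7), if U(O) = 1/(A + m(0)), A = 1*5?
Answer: 2681/50 ≈ 53.620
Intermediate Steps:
A = 5
U(O) = ⅐ (U(O) = 1/(5 + 2) = 1/7 = ⅐)
(-1*(-275) + 108)/(U(-3) + 7) = (-1*(-275) + 108)/(⅐ + 7) = (275 + 108)/(50/7) = 383*(7/50) = 2681/50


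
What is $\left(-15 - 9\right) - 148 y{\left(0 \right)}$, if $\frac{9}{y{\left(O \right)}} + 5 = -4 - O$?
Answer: $124$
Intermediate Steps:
$y{\left(O \right)} = \frac{9}{-9 - O}$ ($y{\left(O \right)} = \frac{9}{-5 - \left(4 + O\right)} = \frac{9}{-9 - O}$)
$\left(-15 - 9\right) - 148 y{\left(0 \right)} = \left(-15 - 9\right) - 148 \left(- \frac{9}{9 + 0}\right) = \left(-15 - 9\right) - 148 \left(- \frac{9}{9}\right) = -24 - 148 \left(\left(-9\right) \frac{1}{9}\right) = -24 - -148 = -24 + 148 = 124$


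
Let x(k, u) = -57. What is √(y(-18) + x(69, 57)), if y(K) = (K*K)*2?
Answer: √591 ≈ 24.310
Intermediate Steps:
y(K) = 2*K² (y(K) = K²*2 = 2*K²)
√(y(-18) + x(69, 57)) = √(2*(-18)² - 57) = √(2*324 - 57) = √(648 - 57) = √591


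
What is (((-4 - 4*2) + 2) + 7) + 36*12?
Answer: 429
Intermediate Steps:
(((-4 - 4*2) + 2) + 7) + 36*12 = (((-4 - 8) + 2) + 7) + 432 = ((-12 + 2) + 7) + 432 = (-10 + 7) + 432 = -3 + 432 = 429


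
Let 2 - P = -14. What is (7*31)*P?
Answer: 3472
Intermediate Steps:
P = 16 (P = 2 - 1*(-14) = 2 + 14 = 16)
(7*31)*P = (7*31)*16 = 217*16 = 3472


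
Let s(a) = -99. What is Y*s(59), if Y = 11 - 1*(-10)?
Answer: -2079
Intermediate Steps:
Y = 21 (Y = 11 + 10 = 21)
Y*s(59) = 21*(-99) = -2079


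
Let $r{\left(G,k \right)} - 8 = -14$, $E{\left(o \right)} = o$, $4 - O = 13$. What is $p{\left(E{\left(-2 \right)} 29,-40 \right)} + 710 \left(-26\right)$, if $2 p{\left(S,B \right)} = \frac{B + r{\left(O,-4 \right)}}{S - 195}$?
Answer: $- \frac{203059}{11} \approx -18460.0$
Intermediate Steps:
$O = -9$ ($O = 4 - 13 = -9$)
$r{\left(G,k \right)} = -6$ ($r{\left(G,k \right)} = 8 - 14 = -6$)
$p{\left(S,B \right)} = \frac{-6 + B}{2 \left(-195 + S\right)}$ ($p{\left(S,B \right)} = \frac{\left(B - 6\right) \frac{1}{S - 195}}{2} = \frac{\left(-6 + B\right) \frac{1}{-195 + S}}{2} = \frac{\frac{1}{-195 + S} \left(-6 + B\right)}{2} = \frac{-6 + B}{2 \left(-195 + S\right)}$)
$p{\left(E{\left(-2 \right)} 29,-40 \right)} + 710 \left(-26\right) = \frac{-6 - 40}{2 \left(-195 - 58\right)} + 710 \left(-26\right) = \frac{1}{2} \frac{1}{-195 - 58} \left(-46\right) - 18460 = \frac{1}{2} \frac{1}{-253} \left(-46\right) - 18460 = \frac{1}{2} \left(- \frac{1}{253}\right) \left(-46\right) - 18460 = \frac{1}{11} - 18460 = - \frac{203059}{11}$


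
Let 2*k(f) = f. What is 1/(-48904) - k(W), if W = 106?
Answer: -2591913/48904 ≈ -53.000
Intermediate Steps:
k(f) = f/2
1/(-48904) - k(W) = 1/(-48904) - 106/2 = -1/48904 - 1*53 = -1/48904 - 53 = -2591913/48904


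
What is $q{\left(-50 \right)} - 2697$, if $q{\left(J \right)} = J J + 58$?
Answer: $-139$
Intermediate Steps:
$q{\left(J \right)} = 58 + J^{2}$ ($q{\left(J \right)} = J^{2} + 58 = 58 + J^{2}$)
$q{\left(-50 \right)} - 2697 = \left(58 + \left(-50\right)^{2}\right) - 2697 = \left(58 + 2500\right) - 2697 = 2558 - 2697 = -139$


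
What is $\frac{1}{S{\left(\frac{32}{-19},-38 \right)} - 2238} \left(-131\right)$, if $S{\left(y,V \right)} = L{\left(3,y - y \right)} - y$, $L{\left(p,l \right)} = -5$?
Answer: $\frac{2489}{42585} \approx 0.058448$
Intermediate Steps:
$S{\left(y,V \right)} = -5 - y$
$\frac{1}{S{\left(\frac{32}{-19},-38 \right)} - 2238} \left(-131\right) = \frac{1}{\left(-5 - \frac{32}{-19}\right) - 2238} \left(-131\right) = \frac{1}{\left(-5 - 32 \left(- \frac{1}{19}\right)\right) - 2238} \left(-131\right) = \frac{1}{\left(-5 - - \frac{32}{19}\right) - 2238} \left(-131\right) = \frac{1}{\left(-5 + \frac{32}{19}\right) - 2238} \left(-131\right) = \frac{1}{- \frac{63}{19} - 2238} \left(-131\right) = \frac{1}{- \frac{42585}{19}} \left(-131\right) = \left(- \frac{19}{42585}\right) \left(-131\right) = \frac{2489}{42585}$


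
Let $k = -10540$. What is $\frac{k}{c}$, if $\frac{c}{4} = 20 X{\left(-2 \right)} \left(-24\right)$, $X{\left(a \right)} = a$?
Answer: $- \frac{527}{192} \approx -2.7448$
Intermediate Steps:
$c = 3840$ ($c = 4 \cdot 20 \left(-2\right) \left(-24\right) = 4 \left(\left(-40\right) \left(-24\right)\right) = 4 \cdot 960 = 3840$)
$\frac{k}{c} = - \frac{10540}{3840} = \left(-10540\right) \frac{1}{3840} = - \frac{527}{192}$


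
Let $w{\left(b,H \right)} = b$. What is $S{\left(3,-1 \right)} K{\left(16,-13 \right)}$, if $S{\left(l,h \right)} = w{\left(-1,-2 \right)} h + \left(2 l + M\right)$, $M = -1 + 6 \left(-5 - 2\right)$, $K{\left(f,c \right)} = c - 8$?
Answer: $756$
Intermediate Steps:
$K{\left(f,c \right)} = -8 + c$ ($K{\left(f,c \right)} = c - 8 = -8 + c$)
$M = -43$ ($M = -1 + 6 \left(-5 - 2\right) = -1 + 6 \left(-7\right) = -1 - 42 = -43$)
$S{\left(l,h \right)} = -43 - h + 2 l$ ($S{\left(l,h \right)} = - h + \left(2 l - 43\right) = - h + \left(-43 + 2 l\right) = -43 - h + 2 l$)
$S{\left(3,-1 \right)} K{\left(16,-13 \right)} = \left(-43 - -1 + 2 \cdot 3\right) \left(-8 - 13\right) = \left(-43 + 1 + 6\right) \left(-21\right) = \left(-36\right) \left(-21\right) = 756$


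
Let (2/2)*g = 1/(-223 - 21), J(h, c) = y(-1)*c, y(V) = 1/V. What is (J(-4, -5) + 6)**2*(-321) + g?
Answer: -9477205/244 ≈ -38841.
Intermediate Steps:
J(h, c) = -c (J(h, c) = c/(-1) = -c)
g = -1/244 (g = 1/(-223 - 21) = 1/(-244) = -1/244 ≈ -0.0040984)
(J(-4, -5) + 6)**2*(-321) + g = (-1*(-5) + 6)**2*(-321) - 1/244 = (5 + 6)**2*(-321) - 1/244 = 11**2*(-321) - 1/244 = 121*(-321) - 1/244 = -38841 - 1/244 = -9477205/244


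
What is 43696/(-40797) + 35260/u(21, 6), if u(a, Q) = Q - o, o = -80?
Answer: 16683074/40797 ≈ 408.93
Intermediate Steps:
u(a, Q) = 80 + Q (u(a, Q) = Q - 1*(-80) = Q + 80 = 80 + Q)
43696/(-40797) + 35260/u(21, 6) = 43696/(-40797) + 35260/(80 + 6) = 43696*(-1/40797) + 35260/86 = -43696/40797 + 35260*(1/86) = -43696/40797 + 410 = 16683074/40797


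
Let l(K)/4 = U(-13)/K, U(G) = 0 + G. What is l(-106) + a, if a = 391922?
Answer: 20771892/53 ≈ 3.9192e+5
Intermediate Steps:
U(G) = G
l(K) = -52/K (l(K) = 4*(-13/K) = -52/K)
l(-106) + a = -52/(-106) + 391922 = -52*(-1/106) + 391922 = 26/53 + 391922 = 20771892/53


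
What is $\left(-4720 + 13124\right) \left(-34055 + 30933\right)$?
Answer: $-26237288$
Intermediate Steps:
$\left(-4720 + 13124\right) \left(-34055 + 30933\right) = 8404 \left(-3122\right) = -26237288$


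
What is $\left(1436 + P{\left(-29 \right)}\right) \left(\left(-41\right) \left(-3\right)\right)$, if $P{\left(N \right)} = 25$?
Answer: $179703$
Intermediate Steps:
$\left(1436 + P{\left(-29 \right)}\right) \left(\left(-41\right) \left(-3\right)\right) = \left(1436 + 25\right) \left(\left(-41\right) \left(-3\right)\right) = 1461 \cdot 123 = 179703$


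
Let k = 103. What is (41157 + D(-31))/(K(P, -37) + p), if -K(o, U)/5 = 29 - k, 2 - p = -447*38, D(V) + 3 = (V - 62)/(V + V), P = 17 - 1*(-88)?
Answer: 27437/11572 ≈ 2.3710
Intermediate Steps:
P = 105 (P = 17 + 88 = 105)
D(V) = -3 + (-62 + V)/(2*V) (D(V) = -3 + (V - 62)/(V + V) = -3 + (-62 + V)/((2*V)) = -3 + (-62 + V)*(1/(2*V)) = -3 + (-62 + V)/(2*V))
p = 16988 (p = 2 - (-447)*38 = 2 - 1*(-16986) = 2 + 16986 = 16988)
K(o, U) = 370 (K(o, U) = -5*(29 - 1*103) = -5*(29 - 103) = -5*(-74) = 370)
(41157 + D(-31))/(K(P, -37) + p) = (41157 + (-5/2 - 31/(-31)))/(370 + 16988) = (41157 + (-5/2 - 31*(-1/31)))/17358 = (41157 + (-5/2 + 1))*(1/17358) = (41157 - 3/2)*(1/17358) = (82311/2)*(1/17358) = 27437/11572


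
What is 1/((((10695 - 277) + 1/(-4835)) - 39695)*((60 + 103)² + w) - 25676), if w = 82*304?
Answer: -4835/7289745724572 ≈ -6.6326e-10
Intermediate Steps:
w = 24928
1/((((10695 - 277) + 1/(-4835)) - 39695)*((60 + 103)² + w) - 25676) = 1/((((10695 - 277) + 1/(-4835)) - 39695)*((60 + 103)² + 24928) - 25676) = 1/(((10418 - 1/4835) - 39695)*(163² + 24928) - 25676) = 1/((50371029/4835 - 39695)*(26569 + 24928) - 25676) = 1/(-141554296/4835*51497 - 25676) = 1/(-7289621581112/4835 - 25676) = 1/(-7289745724572/4835) = -4835/7289745724572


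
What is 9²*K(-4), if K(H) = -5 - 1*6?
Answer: -891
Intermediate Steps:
K(H) = -11 (K(H) = -5 - 6 = -11)
9²*K(-4) = 9²*(-11) = 81*(-11) = -891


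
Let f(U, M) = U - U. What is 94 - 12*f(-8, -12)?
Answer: 94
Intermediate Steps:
f(U, M) = 0
94 - 12*f(-8, -12) = 94 - 12*0 = 94 + 0 = 94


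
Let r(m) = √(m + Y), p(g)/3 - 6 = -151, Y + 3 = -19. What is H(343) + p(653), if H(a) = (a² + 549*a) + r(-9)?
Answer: 305521 + I*√31 ≈ 3.0552e+5 + 5.5678*I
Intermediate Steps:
Y = -22 (Y = -3 - 19 = -22)
p(g) = -435 (p(g) = 18 + 3*(-151) = 18 - 453 = -435)
r(m) = √(-22 + m) (r(m) = √(m - 22) = √(-22 + m))
H(a) = a² + 549*a + I*√31 (H(a) = (a² + 549*a) + √(-22 - 9) = (a² + 549*a) + √(-31) = (a² + 549*a) + I*√31 = a² + 549*a + I*√31)
H(343) + p(653) = (343² + 549*343 + I*√31) - 435 = (117649 + 188307 + I*√31) - 435 = (305956 + I*√31) - 435 = 305521 + I*√31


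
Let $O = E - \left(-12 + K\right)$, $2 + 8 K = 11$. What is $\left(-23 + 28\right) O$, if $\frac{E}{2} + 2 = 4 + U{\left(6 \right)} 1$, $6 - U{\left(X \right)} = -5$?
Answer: $\frac{1475}{8} \approx 184.38$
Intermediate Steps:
$K = \frac{9}{8}$ ($K = - \frac{1}{4} + \frac{1}{8} \cdot 11 = - \frac{1}{4} + \frac{11}{8} = \frac{9}{8} \approx 1.125$)
$U{\left(X \right)} = 11$ ($U{\left(X \right)} = 6 - -5 = 6 + 5 = 11$)
$E = 26$ ($E = -4 + 2 \left(4 + 11 \cdot 1\right) = -4 + 2 \left(4 + 11\right) = -4 + 2 \cdot 15 = -4 + 30 = 26$)
$O = \frac{295}{8}$ ($O = 26 - \left(-12 + \frac{9}{8}\right) = 26 - - \frac{87}{8} = 26 + \frac{87}{8} = \frac{295}{8} \approx 36.875$)
$\left(-23 + 28\right) O = \left(-23 + 28\right) \frac{295}{8} = 5 \cdot \frac{295}{8} = \frac{1475}{8}$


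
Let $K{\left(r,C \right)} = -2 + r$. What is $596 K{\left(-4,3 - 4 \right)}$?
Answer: $-3576$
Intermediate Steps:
$596 K{\left(-4,3 - 4 \right)} = 596 \left(-2 - 4\right) = 596 \left(-6\right) = -3576$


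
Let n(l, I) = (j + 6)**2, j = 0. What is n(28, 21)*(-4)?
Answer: -144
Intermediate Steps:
n(l, I) = 36 (n(l, I) = (0 + 6)**2 = 6**2 = 36)
n(28, 21)*(-4) = 36*(-4) = -144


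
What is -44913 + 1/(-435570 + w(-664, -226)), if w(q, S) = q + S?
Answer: -19602727981/436460 ≈ -44913.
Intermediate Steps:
w(q, S) = S + q
-44913 + 1/(-435570 + w(-664, -226)) = -44913 + 1/(-435570 + (-226 - 664)) = -44913 + 1/(-435570 - 890) = -44913 + 1/(-436460) = -44913 - 1/436460 = -19602727981/436460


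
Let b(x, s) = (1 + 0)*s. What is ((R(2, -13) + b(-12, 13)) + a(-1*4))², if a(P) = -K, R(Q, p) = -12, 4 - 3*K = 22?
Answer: 49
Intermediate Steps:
K = -6 (K = 4/3 - ⅓*22 = 4/3 - 22/3 = -6)
b(x, s) = s (b(x, s) = 1*s = s)
a(P) = 6 (a(P) = -1*(-6) = 6)
((R(2, -13) + b(-12, 13)) + a(-1*4))² = ((-12 + 13) + 6)² = (1 + 6)² = 7² = 49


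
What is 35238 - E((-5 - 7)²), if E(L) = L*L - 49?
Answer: 14551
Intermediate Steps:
E(L) = -49 + L² (E(L) = L² - 49 = -49 + L²)
35238 - E((-5 - 7)²) = 35238 - (-49 + ((-5 - 7)²)²) = 35238 - (-49 + ((-12)²)²) = 35238 - (-49 + 144²) = 35238 - (-49 + 20736) = 35238 - 1*20687 = 35238 - 20687 = 14551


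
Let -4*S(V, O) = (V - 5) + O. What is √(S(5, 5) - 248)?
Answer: I*√997/2 ≈ 15.788*I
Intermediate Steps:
S(V, O) = 5/4 - O/4 - V/4 (S(V, O) = -((V - 5) + O)/4 = -((-5 + V) + O)/4 = -(-5 + O + V)/4 = 5/4 - O/4 - V/4)
√(S(5, 5) - 248) = √((5/4 - ¼*5 - ¼*5) - 248) = √((5/4 - 5/4 - 5/4) - 248) = √(-5/4 - 248) = √(-997/4) = I*√997/2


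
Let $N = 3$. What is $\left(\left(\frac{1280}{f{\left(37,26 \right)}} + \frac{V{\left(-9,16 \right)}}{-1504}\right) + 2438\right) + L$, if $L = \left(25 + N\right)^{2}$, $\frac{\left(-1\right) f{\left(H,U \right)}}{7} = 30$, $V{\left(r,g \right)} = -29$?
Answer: $\frac{101571745}{31584} \approx 3215.9$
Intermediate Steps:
$f{\left(H,U \right)} = -210$ ($f{\left(H,U \right)} = \left(-7\right) 30 = -210$)
$L = 784$ ($L = \left(25 + 3\right)^{2} = 28^{2} = 784$)
$\left(\left(\frac{1280}{f{\left(37,26 \right)}} + \frac{V{\left(-9,16 \right)}}{-1504}\right) + 2438\right) + L = \left(\left(\frac{1280}{-210} - \frac{29}{-1504}\right) + 2438\right) + 784 = \left(\left(1280 \left(- \frac{1}{210}\right) - - \frac{29}{1504}\right) + 2438\right) + 784 = \left(\left(- \frac{128}{21} + \frac{29}{1504}\right) + 2438\right) + 784 = \left(- \frac{191903}{31584} + 2438\right) + 784 = \frac{76809889}{31584} + 784 = \frac{101571745}{31584}$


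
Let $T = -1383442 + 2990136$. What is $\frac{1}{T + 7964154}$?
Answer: $\frac{1}{9570848} \approx 1.0448 \cdot 10^{-7}$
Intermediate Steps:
$T = 1606694$
$\frac{1}{T + 7964154} = \frac{1}{1606694 + 7964154} = \frac{1}{9570848}$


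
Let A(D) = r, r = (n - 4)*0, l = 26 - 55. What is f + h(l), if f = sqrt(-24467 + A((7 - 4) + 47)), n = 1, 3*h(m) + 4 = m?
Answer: -11 + I*sqrt(24467) ≈ -11.0 + 156.42*I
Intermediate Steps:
l = -29
h(m) = -4/3 + m/3
r = 0 (r = (1 - 4)*0 = -3*0 = 0)
A(D) = 0
f = I*sqrt(24467) (f = sqrt(-24467 + 0) = sqrt(-24467) = I*sqrt(24467) ≈ 156.42*I)
f + h(l) = I*sqrt(24467) + (-4/3 + (1/3)*(-29)) = I*sqrt(24467) + (-4/3 - 29/3) = I*sqrt(24467) - 11 = -11 + I*sqrt(24467)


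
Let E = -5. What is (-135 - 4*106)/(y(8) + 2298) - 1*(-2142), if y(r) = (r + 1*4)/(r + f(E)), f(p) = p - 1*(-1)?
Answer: 379091/177 ≈ 2141.8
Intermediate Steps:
f(p) = 1 + p (f(p) = p + 1 = 1 + p)
y(r) = (4 + r)/(-4 + r) (y(r) = (r + 1*4)/(r + (1 - 5)) = (r + 4)/(r - 4) = (4 + r)/(-4 + r))
(-135 - 4*106)/(y(8) + 2298) - 1*(-2142) = (-135 - 4*106)/((4 + 8)/(-4 + 8) + 2298) - 1*(-2142) = (-135 - 424)/(12/4 + 2298) + 2142 = -559/((¼)*12 + 2298) + 2142 = -559/(3 + 2298) + 2142 = -559/2301 + 2142 = -559*1/2301 + 2142 = -43/177 + 2142 = 379091/177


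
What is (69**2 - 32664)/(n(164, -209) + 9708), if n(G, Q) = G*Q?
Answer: 27903/24568 ≈ 1.1357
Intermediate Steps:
(69**2 - 32664)/(n(164, -209) + 9708) = (69**2 - 32664)/(164*(-209) + 9708) = (4761 - 32664)/(-34276 + 9708) = -27903/(-24568) = -27903*(-1/24568) = 27903/24568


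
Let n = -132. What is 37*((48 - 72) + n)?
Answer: -5772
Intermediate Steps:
37*((48 - 72) + n) = 37*((48 - 72) - 132) = 37*(-24 - 132) = 37*(-156) = -5772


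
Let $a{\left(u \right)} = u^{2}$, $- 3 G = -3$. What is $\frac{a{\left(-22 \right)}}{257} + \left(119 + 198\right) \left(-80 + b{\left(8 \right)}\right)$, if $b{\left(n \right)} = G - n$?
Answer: $- \frac{7087319}{257} \approx -27577.0$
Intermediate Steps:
$G = 1$ ($G = \left(- \frac{1}{3}\right) \left(-3\right) = 1$)
$b{\left(n \right)} = 1 - n$
$\frac{a{\left(-22 \right)}}{257} + \left(119 + 198\right) \left(-80 + b{\left(8 \right)}\right) = \frac{\left(-22\right)^{2}}{257} + \left(119 + 198\right) \left(-80 + \left(1 - 8\right)\right) = 484 \cdot \frac{1}{257} + 317 \left(-80 + \left(1 - 8\right)\right) = \frac{484}{257} + 317 \left(-80 - 7\right) = \frac{484}{257} + 317 \left(-87\right) = \frac{484}{257} - 27579 = - \frac{7087319}{257}$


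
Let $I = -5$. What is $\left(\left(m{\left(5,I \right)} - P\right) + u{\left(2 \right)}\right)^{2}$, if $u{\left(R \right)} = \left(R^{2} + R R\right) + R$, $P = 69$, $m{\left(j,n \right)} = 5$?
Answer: $2916$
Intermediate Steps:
$u{\left(R \right)} = R + 2 R^{2}$ ($u{\left(R \right)} = \left(R^{2} + R^{2}\right) + R = 2 R^{2} + R = R + 2 R^{2}$)
$\left(\left(m{\left(5,I \right)} - P\right) + u{\left(2 \right)}\right)^{2} = \left(\left(5 - 69\right) + 2 \left(1 + 2 \cdot 2\right)\right)^{2} = \left(\left(5 - 69\right) + 2 \left(1 + 4\right)\right)^{2} = \left(-64 + 2 \cdot 5\right)^{2} = \left(-64 + 10\right)^{2} = \left(-54\right)^{2} = 2916$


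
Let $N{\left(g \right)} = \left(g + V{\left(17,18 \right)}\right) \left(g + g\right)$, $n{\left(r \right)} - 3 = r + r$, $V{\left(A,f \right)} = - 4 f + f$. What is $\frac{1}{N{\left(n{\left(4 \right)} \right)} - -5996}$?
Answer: $\frac{1}{5050} \approx 0.00019802$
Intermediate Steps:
$V{\left(A,f \right)} = - 3 f$
$n{\left(r \right)} = 3 + 2 r$ ($n{\left(r \right)} = 3 + \left(r + r\right) = 3 + 2 r$)
$N{\left(g \right)} = 2 g \left(-54 + g\right)$ ($N{\left(g \right)} = \left(g - 54\right) \left(g + g\right) = \left(g - 54\right) 2 g = \left(-54 + g\right) 2 g = 2 g \left(-54 + g\right)$)
$\frac{1}{N{\left(n{\left(4 \right)} \right)} - -5996} = \frac{1}{2 \left(3 + 2 \cdot 4\right) \left(-54 + \left(3 + 2 \cdot 4\right)\right) - -5996} = \frac{1}{2 \left(3 + 8\right) \left(-54 + \left(3 + 8\right)\right) + \left(6148 - 152\right)} = \frac{1}{2 \cdot 11 \left(-54 + 11\right) + 5996} = \frac{1}{2 \cdot 11 \left(-43\right) + 5996} = \frac{1}{-946 + 5996} = \frac{1}{5050}$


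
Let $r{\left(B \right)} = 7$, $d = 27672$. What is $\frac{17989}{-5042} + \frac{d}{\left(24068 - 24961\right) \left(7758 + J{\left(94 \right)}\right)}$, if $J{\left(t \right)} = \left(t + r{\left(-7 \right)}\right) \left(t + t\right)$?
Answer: $- \frac{214896000133}{60212012738} \approx -3.569$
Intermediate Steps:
$J{\left(t \right)} = 2 t \left(7 + t\right)$ ($J{\left(t \right)} = \left(t + 7\right) \left(t + t\right) = \left(7 + t\right) 2 t = 2 t \left(7 + t\right)$)
$\frac{17989}{-5042} + \frac{d}{\left(24068 - 24961\right) \left(7758 + J{\left(94 \right)}\right)} = \frac{17989}{-5042} + \frac{27672}{\left(24068 - 24961\right) \left(7758 + 2 \cdot 94 \left(7 + 94\right)\right)} = 17989 \left(- \frac{1}{5042}\right) + \frac{27672}{\left(-893\right) \left(7758 + 2 \cdot 94 \cdot 101\right)} = - \frac{17989}{5042} + \frac{27672}{\left(-893\right) \left(7758 + 18988\right)} = - \frac{17989}{5042} + \frac{27672}{\left(-893\right) 26746} = - \frac{17989}{5042} + \frac{27672}{-23884178} = - \frac{17989}{5042} + 27672 \left(- \frac{1}{23884178}\right) = - \frac{17989}{5042} - \frac{13836}{11942089} = - \frac{214896000133}{60212012738}$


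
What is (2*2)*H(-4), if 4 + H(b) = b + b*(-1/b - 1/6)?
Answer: -100/3 ≈ -33.333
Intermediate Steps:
H(b) = -4 + b + b*(-1/6 - 1/b) (H(b) = -4 + (b + b*(-1/b - 1/6)) = -4 + (b + b*(-1/6 - 1/b)) = -4 + b + b*(-1/6 - 1/b))
(2*2)*H(-4) = (2*2)*(-5 + (5/6)*(-4)) = 4*(-5 - 10/3) = 4*(-25/3) = -100/3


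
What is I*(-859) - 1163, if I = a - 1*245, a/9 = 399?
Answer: -2875377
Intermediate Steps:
a = 3591 (a = 9*399 = 3591)
I = 3346 (I = 3591 - 1*245 = 3591 - 245 = 3346)
I*(-859) - 1163 = 3346*(-859) - 1163 = -2874214 - 1163 = -2875377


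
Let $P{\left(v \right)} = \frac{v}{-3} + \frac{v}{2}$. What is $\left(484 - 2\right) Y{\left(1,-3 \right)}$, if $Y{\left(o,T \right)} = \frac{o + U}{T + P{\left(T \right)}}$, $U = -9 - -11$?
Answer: $- \frac{2892}{7} \approx -413.14$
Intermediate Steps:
$U = 2$ ($U = -9 + 11 = 2$)
$P{\left(v \right)} = \frac{v}{6}$ ($P{\left(v \right)} = v \left(- \frac{1}{3}\right) + v \frac{1}{2} = - \frac{v}{3} + \frac{v}{2} = \frac{v}{6}$)
$Y{\left(o,T \right)} = \frac{6 \left(2 + o\right)}{7 T}$ ($Y{\left(o,T \right)} = \frac{o + 2}{T + \frac{T}{6}} = \frac{2 + o}{\frac{7}{6} T} = \left(2 + o\right) \frac{6}{7 T} = \frac{6 \left(2 + o\right)}{7 T}$)
$\left(484 - 2\right) Y{\left(1,-3 \right)} = \left(484 - 2\right) \frac{6 \left(2 + 1\right)}{7 \left(-3\right)} = 482 \cdot \frac{6}{7} \left(- \frac{1}{3}\right) 3 = 482 \left(- \frac{6}{7}\right) = - \frac{2892}{7}$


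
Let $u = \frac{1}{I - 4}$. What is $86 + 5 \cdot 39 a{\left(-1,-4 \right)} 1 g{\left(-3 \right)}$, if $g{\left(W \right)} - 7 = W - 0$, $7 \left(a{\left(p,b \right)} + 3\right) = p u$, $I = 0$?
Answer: $- \frac{15583}{7} \approx -2226.1$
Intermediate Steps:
$u = - \frac{1}{4}$ ($u = \frac{1}{0 - 4} = \frac{1}{-4} = - \frac{1}{4} \approx -0.25$)
$a{\left(p,b \right)} = -3 - \frac{p}{28}$ ($a{\left(p,b \right)} = -3 + \frac{p \left(- \frac{1}{4}\right)}{7} = -3 + \frac{\left(- \frac{1}{4}\right) p}{7} = -3 - \frac{p}{28}$)
$g{\left(W \right)} = 7 + W$ ($g{\left(W \right)} = 7 + \left(W - 0\right) = 7 + \left(W + 0\right) = 7 + W$)
$86 + 5 \cdot 39 a{\left(-1,-4 \right)} 1 g{\left(-3 \right)} = 86 + 5 \cdot 39 \left(-3 - - \frac{1}{28}\right) 1 \left(7 - 3\right) = 86 + 195 \left(-3 + \frac{1}{28}\right) 1 \cdot 4 = 86 + 195 \left(- \frac{83}{28}\right) 1 \cdot 4 = 86 + 195 \left(\left(- \frac{83}{28}\right) 4\right) = 86 + 195 \left(- \frac{83}{7}\right) = 86 - \frac{16185}{7} = - \frac{15583}{7}$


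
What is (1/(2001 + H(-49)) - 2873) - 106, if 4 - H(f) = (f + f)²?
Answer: -22637422/7599 ≈ -2979.0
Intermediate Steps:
H(f) = 4 - 4*f² (H(f) = 4 - (f + f)² = 4 - (2*f)² = 4 - 4*f²)
(1/(2001 + H(-49)) - 2873) - 106 = (1/(2001 + (4 - 4*(-49)²)) - 2873) - 106 = (1/(2001 + (4 - 4*2401)) - 2873) - 106 = (1/(2001 + (4 - 9604)) - 2873) - 106 = (1/(2001 - 9600) - 2873) - 106 = (1/(-7599) - 2873) - 106 = (-1/7599 - 2873) - 106 = -21831928/7599 - 106 = -22637422/7599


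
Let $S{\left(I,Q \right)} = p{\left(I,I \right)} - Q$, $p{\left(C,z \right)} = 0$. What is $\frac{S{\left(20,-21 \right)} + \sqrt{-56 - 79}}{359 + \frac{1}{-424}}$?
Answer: $\frac{1272}{21745} + \frac{1272 i \sqrt{15}}{152215} \approx 0.058496 + 0.032365 i$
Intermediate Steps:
$S{\left(I,Q \right)} = - Q$ ($S{\left(I,Q \right)} = 0 - Q = - Q$)
$\frac{S{\left(20,-21 \right)} + \sqrt{-56 - 79}}{359 + \frac{1}{-424}} = \frac{\left(-1\right) \left(-21\right) + \sqrt{-56 - 79}}{359 + \frac{1}{-424}} = \frac{21 + \sqrt{-135}}{359 - \frac{1}{424}} = \frac{21 + 3 i \sqrt{15}}{\frac{152215}{424}} = \left(21 + 3 i \sqrt{15}\right) \frac{424}{152215} = \frac{1272}{21745} + \frac{1272 i \sqrt{15}}{152215}$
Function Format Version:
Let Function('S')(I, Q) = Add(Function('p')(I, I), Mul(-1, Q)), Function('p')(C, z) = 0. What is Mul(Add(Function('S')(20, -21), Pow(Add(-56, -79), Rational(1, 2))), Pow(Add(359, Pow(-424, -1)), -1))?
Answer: Add(Rational(1272, 21745), Mul(Rational(1272, 152215), I, Pow(15, Rational(1, 2)))) ≈ Add(0.058496, Mul(0.032365, I))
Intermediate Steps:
Function('S')(I, Q) = Mul(-1, Q) (Function('S')(I, Q) = Add(0, Mul(-1, Q)) = Mul(-1, Q))
Mul(Add(Function('S')(20, -21), Pow(Add(-56, -79), Rational(1, 2))), Pow(Add(359, Pow(-424, -1)), -1)) = Mul(Add(Mul(-1, -21), Pow(Add(-56, -79), Rational(1, 2))), Pow(Add(359, Pow(-424, -1)), -1)) = Mul(Add(21, Pow(-135, Rational(1, 2))), Pow(Add(359, Rational(-1, 424)), -1)) = Mul(Add(21, Mul(3, I, Pow(15, Rational(1, 2)))), Pow(Rational(152215, 424), -1)) = Mul(Add(21, Mul(3, I, Pow(15, Rational(1, 2)))), Rational(424, 152215)) = Add(Rational(1272, 21745), Mul(Rational(1272, 152215), I, Pow(15, Rational(1, 2))))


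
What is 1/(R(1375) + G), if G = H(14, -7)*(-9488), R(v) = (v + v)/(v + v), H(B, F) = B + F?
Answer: -1/66415 ≈ -1.5057e-5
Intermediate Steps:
R(v) = 1 (R(v) = (2*v)/((2*v)) = (2*v)*(1/(2*v)) = 1)
G = -66416 (G = (14 - 7)*(-9488) = 7*(-9488) = -66416)
1/(R(1375) + G) = 1/(1 - 66416) = 1/(-66415) = -1/66415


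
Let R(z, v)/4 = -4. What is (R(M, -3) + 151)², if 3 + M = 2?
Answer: 18225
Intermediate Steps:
M = -1 (M = -3 + 2 = -1)
R(z, v) = -16 (R(z, v) = 4*(-4) = -16)
(R(M, -3) + 151)² = (-16 + 151)² = 135² = 18225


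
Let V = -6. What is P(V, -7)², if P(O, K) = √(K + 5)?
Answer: -2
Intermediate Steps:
P(O, K) = √(5 + K)
P(V, -7)² = (√(5 - 7))² = (√(-2))² = (I*√2)² = -2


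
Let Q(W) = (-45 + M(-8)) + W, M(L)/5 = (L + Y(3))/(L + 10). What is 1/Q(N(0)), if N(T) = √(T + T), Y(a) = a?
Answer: -2/115 ≈ -0.017391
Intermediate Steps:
M(L) = 5*(3 + L)/(10 + L) (M(L) = 5*((L + 3)/(L + 10)) = 5*((3 + L)/(10 + L)) = 5*(3 + L)/(10 + L))
N(T) = √2*√T (N(T) = √(2*T) = √2*√T)
Q(W) = -115/2 + W (Q(W) = (-45 + 5*(3 - 8)/(10 - 8)) + W = (-45 + 5*(-5)/2) + W = (-45 + 5*(½)*(-5)) + W = (-45 - 25/2) + W = -115/2 + W)
1/Q(N(0)) = 1/(-115/2 + √2*√0) = 1/(-115/2 + √2*0) = 1/(-115/2 + 0) = 1/(-115/2) = -2/115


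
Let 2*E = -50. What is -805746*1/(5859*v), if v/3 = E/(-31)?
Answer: -268582/4725 ≈ -56.843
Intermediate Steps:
E = -25 (E = (½)*(-50) = -25)
v = 75/31 (v = 3*(-25/(-31)) = 3*(-25*(-1/31)) = 3*(25/31) = 75/31 ≈ 2.4194)
-805746*1/(5859*v) = -805746/(-63*75/31*(-93)) = -805746/((-4725/31*(-93))) = -805746/14175 = -805746*1/14175 = -268582/4725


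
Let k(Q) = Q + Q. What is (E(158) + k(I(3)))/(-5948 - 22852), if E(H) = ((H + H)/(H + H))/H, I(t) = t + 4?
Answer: -2213/4550400 ≈ -0.00048633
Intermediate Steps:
I(t) = 4 + t
E(H) = 1/H (E(H) = ((2*H)/((2*H)))/H = ((2*H)*(1/(2*H)))/H = 1/H)
k(Q) = 2*Q
(E(158) + k(I(3)))/(-5948 - 22852) = (1/158 + 2*(4 + 3))/(-5948 - 22852) = (1/158 + 2*7)/(-28800) = (1/158 + 14)*(-1/28800) = (2213/158)*(-1/28800) = -2213/4550400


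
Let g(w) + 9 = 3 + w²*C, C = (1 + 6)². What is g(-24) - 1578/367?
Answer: 10354428/367 ≈ 28214.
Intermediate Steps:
C = 49 (C = 7² = 49)
g(w) = -6 + 49*w² (g(w) = -9 + (3 + w²*49) = -9 + (3 + 49*w²) = -6 + 49*w²)
g(-24) - 1578/367 = (-6 + 49*(-24)²) - 1578/367 = (-6 + 49*576) - 1578/367 = (-6 + 28224) - 1*1578/367 = 28218 - 1578/367 = 10354428/367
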